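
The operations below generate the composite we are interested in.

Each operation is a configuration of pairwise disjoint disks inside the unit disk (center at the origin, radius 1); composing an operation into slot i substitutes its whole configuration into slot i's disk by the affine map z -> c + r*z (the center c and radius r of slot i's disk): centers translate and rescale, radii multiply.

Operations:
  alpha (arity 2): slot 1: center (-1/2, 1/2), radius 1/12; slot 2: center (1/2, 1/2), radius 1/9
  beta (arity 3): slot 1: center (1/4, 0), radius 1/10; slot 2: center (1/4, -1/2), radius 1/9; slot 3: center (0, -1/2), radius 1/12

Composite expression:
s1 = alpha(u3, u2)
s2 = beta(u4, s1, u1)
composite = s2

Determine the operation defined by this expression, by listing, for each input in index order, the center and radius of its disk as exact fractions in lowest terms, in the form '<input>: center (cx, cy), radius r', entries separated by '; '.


Nesting under beta composes maps z -> c + r*z down each u-path.
u4: after 1 affine step, its disk has center (1/4, 0), radius 1/10
u3: after 2 affine steps, its disk has center (7/36, -4/9), radius 1/108
u2: after 2 affine steps, its disk has center (11/36, -4/9), radius 1/81
u1: after 1 affine step, its disk has center (0, -1/2), radius 1/12

u1: center (0, -1/2), radius 1/12; u2: center (11/36, -4/9), radius 1/81; u3: center (7/36, -4/9), radius 1/108; u4: center (1/4, 0), radius 1/10


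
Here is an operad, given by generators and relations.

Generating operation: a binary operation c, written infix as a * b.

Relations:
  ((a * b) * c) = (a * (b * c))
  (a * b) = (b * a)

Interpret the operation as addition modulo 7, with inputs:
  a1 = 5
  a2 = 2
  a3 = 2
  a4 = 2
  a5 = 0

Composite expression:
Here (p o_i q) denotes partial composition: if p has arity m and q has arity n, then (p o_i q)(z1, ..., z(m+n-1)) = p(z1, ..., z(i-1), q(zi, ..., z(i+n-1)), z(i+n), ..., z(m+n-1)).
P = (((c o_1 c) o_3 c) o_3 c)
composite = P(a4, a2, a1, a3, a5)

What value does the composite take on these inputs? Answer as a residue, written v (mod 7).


4 (mod 7)

(a4 * a2) = 4
(a1 * a3) = 0
((a1 * a3) * a5) = 0
((a4 * a2) * ((a1 * a3) * a5)) = 4


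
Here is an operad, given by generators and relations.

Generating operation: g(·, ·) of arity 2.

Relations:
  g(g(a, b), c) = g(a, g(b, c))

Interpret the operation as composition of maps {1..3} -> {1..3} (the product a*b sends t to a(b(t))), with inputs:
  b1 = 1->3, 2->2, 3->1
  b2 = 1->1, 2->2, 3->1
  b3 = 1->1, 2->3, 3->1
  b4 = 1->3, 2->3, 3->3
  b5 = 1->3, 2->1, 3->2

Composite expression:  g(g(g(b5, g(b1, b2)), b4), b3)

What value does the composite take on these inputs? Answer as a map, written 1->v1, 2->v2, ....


1->2, 2->2, 3->2

g(b1, b2) = 1->3, 2->2, 3->3
g(b5, g(b1, b2)) = 1->2, 2->1, 3->2
g(g(b5, g(b1, b2)), b4) = 1->2, 2->2, 3->2
g(g(g(b5, g(b1, b2)), b4), b3) = 1->2, 2->2, 3->2


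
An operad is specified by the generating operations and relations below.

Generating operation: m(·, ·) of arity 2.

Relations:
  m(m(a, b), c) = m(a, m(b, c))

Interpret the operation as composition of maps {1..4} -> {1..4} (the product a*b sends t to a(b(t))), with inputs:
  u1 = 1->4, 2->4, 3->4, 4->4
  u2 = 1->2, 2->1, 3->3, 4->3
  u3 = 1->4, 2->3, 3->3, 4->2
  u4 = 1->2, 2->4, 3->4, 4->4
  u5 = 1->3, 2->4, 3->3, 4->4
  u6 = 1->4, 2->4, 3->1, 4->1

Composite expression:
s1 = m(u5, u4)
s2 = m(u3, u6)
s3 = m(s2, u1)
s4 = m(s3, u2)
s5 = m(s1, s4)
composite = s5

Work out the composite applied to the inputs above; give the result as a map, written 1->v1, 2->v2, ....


1->4, 2->4, 3->4, 4->4


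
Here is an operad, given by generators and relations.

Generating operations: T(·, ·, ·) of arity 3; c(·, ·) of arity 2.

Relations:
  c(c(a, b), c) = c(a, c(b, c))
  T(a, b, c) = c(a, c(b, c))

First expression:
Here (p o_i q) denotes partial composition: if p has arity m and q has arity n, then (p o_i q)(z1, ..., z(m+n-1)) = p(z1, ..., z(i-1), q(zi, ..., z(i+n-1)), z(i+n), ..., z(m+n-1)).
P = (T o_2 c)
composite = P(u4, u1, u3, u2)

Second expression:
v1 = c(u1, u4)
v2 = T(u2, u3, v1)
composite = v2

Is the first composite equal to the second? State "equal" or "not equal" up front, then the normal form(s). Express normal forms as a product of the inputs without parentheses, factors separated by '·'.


In normal form, the first expression is u4 · u1 · u3 · u2
In normal form, the second expression is u2 · u3 · u1 · u4
Different reductions; not equal.

not equal; the first gives u4 · u1 · u3 · u2 and the second u2 · u3 · u1 · u4


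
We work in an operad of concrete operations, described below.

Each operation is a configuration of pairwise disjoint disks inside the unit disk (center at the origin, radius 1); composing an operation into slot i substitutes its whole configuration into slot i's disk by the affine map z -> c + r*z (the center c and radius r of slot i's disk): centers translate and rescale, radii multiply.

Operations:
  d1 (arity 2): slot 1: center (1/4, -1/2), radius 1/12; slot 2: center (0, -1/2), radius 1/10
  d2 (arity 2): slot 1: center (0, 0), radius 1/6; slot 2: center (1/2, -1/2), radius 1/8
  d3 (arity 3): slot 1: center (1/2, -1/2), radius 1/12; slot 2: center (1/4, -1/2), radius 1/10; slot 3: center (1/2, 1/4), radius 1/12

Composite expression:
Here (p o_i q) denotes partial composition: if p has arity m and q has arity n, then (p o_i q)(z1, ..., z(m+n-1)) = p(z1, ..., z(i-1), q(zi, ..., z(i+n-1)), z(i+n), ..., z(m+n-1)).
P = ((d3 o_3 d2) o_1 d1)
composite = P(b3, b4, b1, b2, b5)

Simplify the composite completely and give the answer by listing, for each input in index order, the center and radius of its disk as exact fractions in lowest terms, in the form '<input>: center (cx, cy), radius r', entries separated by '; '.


Each b-disk chains the slot maps above it in d3; radii multiply.
b3: after 2 affine steps, its disk has center (25/48, -13/24), radius 1/144
b4: after 2 affine steps, its disk has center (1/2, -13/24), radius 1/120
b1: after 1 affine step, its disk has center (1/4, -1/2), radius 1/10
b2: after 2 affine steps, its disk has center (1/2, 1/4), radius 1/72
b5: after 2 affine steps, its disk has center (13/24, 5/24), radius 1/96

b1: center (1/4, -1/2), radius 1/10; b2: center (1/2, 1/4), radius 1/72; b3: center (25/48, -13/24), radius 1/144; b4: center (1/2, -13/24), radius 1/120; b5: center (13/24, 5/24), radius 1/96


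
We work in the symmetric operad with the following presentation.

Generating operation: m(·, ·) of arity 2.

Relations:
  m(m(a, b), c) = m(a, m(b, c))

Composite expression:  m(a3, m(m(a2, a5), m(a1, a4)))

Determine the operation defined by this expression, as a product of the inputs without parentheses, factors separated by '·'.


a3 · a2 · a5 · a1 · a4


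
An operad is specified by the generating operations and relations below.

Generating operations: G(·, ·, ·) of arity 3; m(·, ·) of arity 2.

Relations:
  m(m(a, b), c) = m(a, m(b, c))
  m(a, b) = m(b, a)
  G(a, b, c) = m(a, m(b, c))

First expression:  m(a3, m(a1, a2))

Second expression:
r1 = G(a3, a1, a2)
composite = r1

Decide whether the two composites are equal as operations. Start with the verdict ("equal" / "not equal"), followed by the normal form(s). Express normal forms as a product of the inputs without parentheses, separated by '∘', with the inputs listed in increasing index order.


equal; both compose to a1 ∘ a2 ∘ a3

In normal form, the first expression is a1 ∘ a2 ∘ a3
In normal form, the second expression is a1 ∘ a2 ∘ a3
One common form — equal.


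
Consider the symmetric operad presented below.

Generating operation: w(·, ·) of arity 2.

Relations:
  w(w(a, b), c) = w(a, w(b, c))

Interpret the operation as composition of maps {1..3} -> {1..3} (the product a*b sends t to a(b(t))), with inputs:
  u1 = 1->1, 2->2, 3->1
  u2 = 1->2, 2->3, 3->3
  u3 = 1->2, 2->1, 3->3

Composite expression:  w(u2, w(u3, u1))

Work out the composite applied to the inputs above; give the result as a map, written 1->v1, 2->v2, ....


1->3, 2->2, 3->3

w(u3, u1) = 1->2, 2->1, 3->2
w(u2, w(u3, u1)) = 1->3, 2->2, 3->3


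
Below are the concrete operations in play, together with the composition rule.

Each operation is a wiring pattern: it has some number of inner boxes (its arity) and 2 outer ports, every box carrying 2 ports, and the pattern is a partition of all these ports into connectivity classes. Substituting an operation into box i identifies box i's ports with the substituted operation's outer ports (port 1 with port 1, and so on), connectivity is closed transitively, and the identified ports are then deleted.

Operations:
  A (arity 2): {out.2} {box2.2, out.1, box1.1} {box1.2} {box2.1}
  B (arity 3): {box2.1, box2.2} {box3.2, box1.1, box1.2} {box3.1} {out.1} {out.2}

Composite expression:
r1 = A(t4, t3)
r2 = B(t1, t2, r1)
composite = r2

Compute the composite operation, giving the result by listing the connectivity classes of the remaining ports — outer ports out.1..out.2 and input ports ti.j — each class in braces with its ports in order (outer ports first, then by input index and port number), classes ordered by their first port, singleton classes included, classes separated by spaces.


{out.1} {out.2} {t1.1, t1.2} {t2.1, t2.2} {t3.1} {t3.2, t4.1} {t4.2}

After gluing at B, chains via deleted ports link the t-ports.
the subtree at A composes to {out.1, t3.2, t4.1} {out.2} {t3.1} {t4.2} on (t4, t3); out.j = own outer ports
the subtree at B composes to {out.1} {out.2} {t1.1, t1.2} {t2.1, t2.2} {t3.1} {t3.2, t4.1} {t4.2} on (t1, t2, t4, t3); out.j = own outer ports


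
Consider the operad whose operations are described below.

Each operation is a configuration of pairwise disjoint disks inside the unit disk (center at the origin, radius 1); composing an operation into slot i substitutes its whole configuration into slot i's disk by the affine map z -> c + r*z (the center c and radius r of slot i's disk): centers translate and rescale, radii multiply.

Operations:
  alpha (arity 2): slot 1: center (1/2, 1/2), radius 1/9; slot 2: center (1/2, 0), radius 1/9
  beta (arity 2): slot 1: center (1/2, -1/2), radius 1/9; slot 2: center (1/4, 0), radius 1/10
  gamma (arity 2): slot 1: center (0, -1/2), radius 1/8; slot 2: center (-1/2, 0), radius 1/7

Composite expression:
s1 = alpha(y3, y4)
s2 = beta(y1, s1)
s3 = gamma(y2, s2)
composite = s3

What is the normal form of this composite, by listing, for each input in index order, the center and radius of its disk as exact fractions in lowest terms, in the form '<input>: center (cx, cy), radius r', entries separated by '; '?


Below gamma, radii multiply path by path; the y-disk centers shift.
y2 passes through 1 substitution, ending at center (0, -1/2), radius 1/8
y1 passes through 2 substitutions, ending at center (-3/7, -1/14), radius 1/63
y3 passes through 3 substitutions, ending at center (-16/35, 1/140), radius 1/630
y4 passes through 3 substitutions, ending at center (-16/35, 0), radius 1/630

y1: center (-3/7, -1/14), radius 1/63; y2: center (0, -1/2), radius 1/8; y3: center (-16/35, 1/140), radius 1/630; y4: center (-16/35, 0), radius 1/630


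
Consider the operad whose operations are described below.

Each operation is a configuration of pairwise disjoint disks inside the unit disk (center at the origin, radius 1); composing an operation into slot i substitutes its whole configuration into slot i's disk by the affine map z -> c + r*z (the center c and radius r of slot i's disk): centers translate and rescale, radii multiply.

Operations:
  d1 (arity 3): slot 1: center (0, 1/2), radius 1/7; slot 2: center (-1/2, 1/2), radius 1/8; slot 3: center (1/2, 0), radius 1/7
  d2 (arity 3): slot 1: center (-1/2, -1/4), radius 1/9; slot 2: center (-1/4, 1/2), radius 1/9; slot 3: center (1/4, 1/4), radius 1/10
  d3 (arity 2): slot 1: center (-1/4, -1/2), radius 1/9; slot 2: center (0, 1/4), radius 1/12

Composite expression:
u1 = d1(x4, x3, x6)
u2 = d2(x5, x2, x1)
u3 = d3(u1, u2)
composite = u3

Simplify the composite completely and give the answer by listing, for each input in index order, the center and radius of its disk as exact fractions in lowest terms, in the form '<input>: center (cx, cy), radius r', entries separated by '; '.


x1: center (1/48, 13/48), radius 1/120; x2: center (-1/48, 7/24), radius 1/108; x3: center (-11/36, -4/9), radius 1/72; x4: center (-1/4, -4/9), radius 1/63; x5: center (-1/24, 11/48), radius 1/108; x6: center (-7/36, -1/2), radius 1/63

Nesting under d3 composes maps z -> c + r*z down each x-path.
input x4: applying the 2 nested substitutions gives center (-1/4, -4/9), radius 1/63
input x3: applying the 2 nested substitutions gives center (-11/36, -4/9), radius 1/72
input x6: applying the 2 nested substitutions gives center (-7/36, -1/2), radius 1/63
input x5: applying the 2 nested substitutions gives center (-1/24, 11/48), radius 1/108
input x2: applying the 2 nested substitutions gives center (-1/48, 7/24), radius 1/108
input x1: applying the 2 nested substitutions gives center (1/48, 13/48), radius 1/120


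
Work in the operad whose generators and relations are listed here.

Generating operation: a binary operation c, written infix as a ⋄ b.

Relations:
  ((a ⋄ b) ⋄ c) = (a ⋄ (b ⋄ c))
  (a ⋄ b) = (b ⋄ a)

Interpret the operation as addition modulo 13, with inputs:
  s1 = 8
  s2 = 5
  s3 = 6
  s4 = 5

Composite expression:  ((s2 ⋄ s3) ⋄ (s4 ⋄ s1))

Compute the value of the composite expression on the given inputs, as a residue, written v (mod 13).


11 (mod 13)

(s2 ⋄ s3) = 11
(s4 ⋄ s1) = 0
((s2 ⋄ s3) ⋄ (s4 ⋄ s1)) = 11


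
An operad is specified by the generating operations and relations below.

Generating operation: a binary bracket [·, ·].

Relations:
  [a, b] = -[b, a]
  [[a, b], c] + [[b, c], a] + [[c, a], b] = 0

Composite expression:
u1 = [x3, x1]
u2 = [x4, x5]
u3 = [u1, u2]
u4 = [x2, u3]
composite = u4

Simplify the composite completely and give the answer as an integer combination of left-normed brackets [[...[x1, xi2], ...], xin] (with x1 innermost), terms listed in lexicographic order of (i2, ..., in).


[[[[x1, x3], x4], x5], x2] - [[[[x1, x3], x5], x4], x2]

A multilinear Lie element is pinned by x1-initial words (x1 innermost).
Composite bracket: [x2, [[x3, x1], [x4, x5]]]
Each bracket splits as ab - ba, giving 16 signed words (2^4 = 16).
Only words starting with x1 matter:
  the word x1x3x4x5x2 carries sign +1 and contributes +[[[[x1, x3], x4], x5], x2]
  the word x1x3x5x4x2 carries sign -1 and contributes -[[[[x1, x3], x5], x4], x2]


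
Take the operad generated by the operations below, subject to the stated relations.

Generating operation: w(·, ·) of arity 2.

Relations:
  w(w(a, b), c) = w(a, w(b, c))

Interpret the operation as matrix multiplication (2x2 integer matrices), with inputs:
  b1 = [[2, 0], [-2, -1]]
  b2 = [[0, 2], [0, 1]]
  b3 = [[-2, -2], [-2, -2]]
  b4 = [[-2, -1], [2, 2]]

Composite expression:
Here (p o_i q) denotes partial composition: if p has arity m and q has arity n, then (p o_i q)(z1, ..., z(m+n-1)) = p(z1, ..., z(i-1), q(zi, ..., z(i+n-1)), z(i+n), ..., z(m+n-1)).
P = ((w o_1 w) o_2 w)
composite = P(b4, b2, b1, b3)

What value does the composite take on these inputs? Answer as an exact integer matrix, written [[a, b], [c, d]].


w(b2, b1) = [[-4, -2], [-2, -1]]
w(b4, w(b2, b1)) = [[10, 5], [-12, -6]]
w(w(b4, w(b2, b1)), b3) = [[-30, -30], [36, 36]]

[[-30, -30], [36, 36]]


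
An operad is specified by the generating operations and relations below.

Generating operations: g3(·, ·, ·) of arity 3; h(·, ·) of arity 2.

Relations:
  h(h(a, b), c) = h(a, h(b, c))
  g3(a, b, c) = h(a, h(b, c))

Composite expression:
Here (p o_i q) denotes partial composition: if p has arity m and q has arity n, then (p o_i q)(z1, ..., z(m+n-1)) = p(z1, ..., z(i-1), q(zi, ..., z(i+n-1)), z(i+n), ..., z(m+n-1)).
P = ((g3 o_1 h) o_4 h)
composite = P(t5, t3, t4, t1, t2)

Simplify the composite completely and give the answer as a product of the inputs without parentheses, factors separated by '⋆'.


Every regrouping of g3 is equal, so read the t-inputs in written order.
h(t5, t3) reduces to t5 ⋆ t3
h(t1, t2) reduces to t1 ⋆ t2
g3(h(t5, t3), t4, h(t1, t2)) reduces to t5 ⋆ t3 ⋆ t4 ⋆ t1 ⋆ t2

t5 ⋆ t3 ⋆ t4 ⋆ t1 ⋆ t2


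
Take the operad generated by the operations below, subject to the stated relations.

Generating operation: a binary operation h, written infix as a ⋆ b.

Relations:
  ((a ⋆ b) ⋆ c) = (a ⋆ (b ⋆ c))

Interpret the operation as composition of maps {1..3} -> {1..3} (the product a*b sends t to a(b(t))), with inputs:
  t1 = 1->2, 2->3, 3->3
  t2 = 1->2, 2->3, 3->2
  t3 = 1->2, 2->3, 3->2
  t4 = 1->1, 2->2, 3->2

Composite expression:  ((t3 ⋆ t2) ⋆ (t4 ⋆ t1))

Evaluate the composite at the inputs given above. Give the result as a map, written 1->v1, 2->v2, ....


1->2, 2->2, 3->2


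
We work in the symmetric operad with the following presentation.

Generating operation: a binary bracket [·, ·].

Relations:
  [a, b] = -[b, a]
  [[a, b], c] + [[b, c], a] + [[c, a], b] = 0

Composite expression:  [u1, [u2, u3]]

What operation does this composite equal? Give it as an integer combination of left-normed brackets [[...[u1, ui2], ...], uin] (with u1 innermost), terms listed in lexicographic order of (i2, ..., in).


Expand each bracket as ab - ba; the u1-initial words give the coefficients.
Composite bracket: [u1, [u2, u3]]
Expanding via [a, b] = ab - ba: 4 signed words (2^2 = 4).
Collect the words opening with u1:
  sign of u1u2u3 is +1, so it contributes +[[u1, u2], u3]
  sign of u1u3u2 is -1, so it contributes -[[u1, u3], u2]

[[u1, u2], u3] - [[u1, u3], u2]


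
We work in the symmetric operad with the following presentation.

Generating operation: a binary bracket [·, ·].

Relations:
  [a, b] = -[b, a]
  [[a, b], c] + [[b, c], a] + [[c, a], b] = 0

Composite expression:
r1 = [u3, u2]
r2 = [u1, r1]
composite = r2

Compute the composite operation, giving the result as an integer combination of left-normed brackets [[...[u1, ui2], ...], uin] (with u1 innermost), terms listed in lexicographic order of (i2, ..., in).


-[[u1, u2], u3] + [[u1, u3], u2]

Expand each bracket as ab - ba; the u1-initial words give the coefficients.
Composite bracket: [u1, [u3, u2]]
Expanding via [a, b] = ab - ba: 4 signed words (2^2 = 4).
Collect the words opening with u1:
  from u1u2u3, sign -1: term -[[u1, u2], u3]
  from u1u3u2, sign +1: term +[[u1, u3], u2]


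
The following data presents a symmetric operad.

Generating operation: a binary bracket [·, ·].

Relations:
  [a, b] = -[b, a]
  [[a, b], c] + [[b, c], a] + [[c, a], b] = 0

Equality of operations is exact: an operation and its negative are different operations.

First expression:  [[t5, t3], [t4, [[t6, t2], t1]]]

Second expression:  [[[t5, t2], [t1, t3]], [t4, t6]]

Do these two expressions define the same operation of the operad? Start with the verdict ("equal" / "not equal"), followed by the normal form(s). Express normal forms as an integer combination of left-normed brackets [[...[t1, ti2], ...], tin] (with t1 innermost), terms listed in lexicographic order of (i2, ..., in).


not equal — first -[[[[[t1, t2], t6], t4], t3], t5] + [[[[[t1, t2], t6], t4], t5], t3] + [[[[[t1, t6], t2], t4], t3], t5] - [[[[[t1, t6], t2], t4], t5], t3], second [[[[[t1, t3], t2], t5], t4], t6] - [[[[[t1, t3], t2], t5], t6], t4] - [[[[[t1, t3], t5], t2], t4], t6] + [[[[[t1, t3], t5], t2], t6], t4]

The first expression reduces to -[[[[[t1, t2], t6], t4], t3], t5] + [[[[[t1, t2], t6], t4], t5], t3] + [[[[[t1, t6], t2], t4], t3], t5] - [[[[[t1, t6], t2], t4], t5], t3]
The second expression reduces to [[[[[t1, t3], t2], t5], t4], t6] - [[[[[t1, t3], t2], t5], t6], t4] - [[[[[t1, t3], t5], t2], t4], t6] + [[[[[t1, t3], t5], t2], t6], t4]
The forms do not match — not equal.


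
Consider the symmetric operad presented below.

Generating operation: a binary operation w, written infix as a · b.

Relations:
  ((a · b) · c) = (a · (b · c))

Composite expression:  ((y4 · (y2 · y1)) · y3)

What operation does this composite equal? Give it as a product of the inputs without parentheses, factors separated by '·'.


y4 · y2 · y1 · y3

Associativity of w dissolves the nesting; only the y-input order survives.
(y2 · y1) reduces to y2 · y1
(y4 · (y2 · y1)) reduces to y4 · y2 · y1
((y4 · (y2 · y1)) · y3) reduces to y4 · y2 · y1 · y3


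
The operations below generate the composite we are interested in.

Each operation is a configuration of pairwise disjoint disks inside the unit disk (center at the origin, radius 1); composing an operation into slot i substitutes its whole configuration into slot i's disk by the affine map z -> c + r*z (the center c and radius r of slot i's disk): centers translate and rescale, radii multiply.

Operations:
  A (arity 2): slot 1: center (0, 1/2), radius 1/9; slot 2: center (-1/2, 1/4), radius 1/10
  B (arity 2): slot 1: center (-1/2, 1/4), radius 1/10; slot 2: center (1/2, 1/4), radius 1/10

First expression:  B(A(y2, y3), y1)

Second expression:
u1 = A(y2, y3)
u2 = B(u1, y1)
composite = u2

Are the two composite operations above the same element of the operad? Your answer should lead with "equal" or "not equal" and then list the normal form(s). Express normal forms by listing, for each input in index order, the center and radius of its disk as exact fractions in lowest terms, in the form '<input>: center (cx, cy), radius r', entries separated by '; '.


Reducing the first expression gives y1: center (1/2, 1/4), radius 1/10; y2: center (-1/2, 3/10), radius 1/90; y3: center (-11/20, 11/40), radius 1/100
Reducing the second expression gives y1: center (1/2, 1/4), radius 1/10; y2: center (-1/2, 3/10), radius 1/90; y3: center (-11/20, 11/40), radius 1/100
The forms coincide; equal.

equal — both sides give y1: center (1/2, 1/4), radius 1/10; y2: center (-1/2, 3/10), radius 1/90; y3: center (-11/20, 11/40), radius 1/100


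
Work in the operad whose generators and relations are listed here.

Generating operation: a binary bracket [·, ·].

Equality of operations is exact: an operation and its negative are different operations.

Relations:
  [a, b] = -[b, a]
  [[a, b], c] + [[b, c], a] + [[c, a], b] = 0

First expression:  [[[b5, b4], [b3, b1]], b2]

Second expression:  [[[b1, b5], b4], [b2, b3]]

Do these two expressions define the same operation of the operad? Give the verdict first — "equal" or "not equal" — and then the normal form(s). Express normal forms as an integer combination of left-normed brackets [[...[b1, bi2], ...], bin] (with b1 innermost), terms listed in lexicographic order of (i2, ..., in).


The first expression, normalized: -[[[[b1, b3], b4], b5], b2] + [[[[b1, b3], b5], b4], b2]
The second expression, normalized: [[[[b1, b5], b4], b2], b3] - [[[[b1, b5], b4], b3], b2]
The forms do not match — not equal.

not equal: they reduce to -[[[[b1, b3], b4], b5], b2] + [[[[b1, b3], b5], b4], b2] and [[[[b1, b5], b4], b2], b3] - [[[[b1, b5], b4], b3], b2]


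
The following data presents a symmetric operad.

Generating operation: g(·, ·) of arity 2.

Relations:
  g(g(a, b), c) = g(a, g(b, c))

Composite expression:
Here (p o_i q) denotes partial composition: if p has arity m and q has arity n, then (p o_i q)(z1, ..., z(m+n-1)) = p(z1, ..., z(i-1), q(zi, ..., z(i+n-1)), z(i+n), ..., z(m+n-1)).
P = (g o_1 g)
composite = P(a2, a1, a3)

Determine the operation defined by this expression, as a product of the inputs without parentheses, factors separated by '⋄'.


a2 ⋄ a1 ⋄ a3

The g-tree's shape is irrelevant; the a-reading-order decides.
g(a2, a1) unparenthesizes to a2 ⋄ a1
g(g(a2, a1), a3) unparenthesizes to a2 ⋄ a1 ⋄ a3


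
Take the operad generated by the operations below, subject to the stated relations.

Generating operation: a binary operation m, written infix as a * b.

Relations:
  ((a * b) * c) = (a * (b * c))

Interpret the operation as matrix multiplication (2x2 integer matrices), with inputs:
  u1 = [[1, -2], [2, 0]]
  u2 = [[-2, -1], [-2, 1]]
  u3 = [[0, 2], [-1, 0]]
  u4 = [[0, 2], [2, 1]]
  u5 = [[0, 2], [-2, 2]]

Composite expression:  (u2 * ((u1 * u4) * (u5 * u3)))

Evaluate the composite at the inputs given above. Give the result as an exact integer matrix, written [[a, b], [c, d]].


[[-8, 16], [-24, -16]]


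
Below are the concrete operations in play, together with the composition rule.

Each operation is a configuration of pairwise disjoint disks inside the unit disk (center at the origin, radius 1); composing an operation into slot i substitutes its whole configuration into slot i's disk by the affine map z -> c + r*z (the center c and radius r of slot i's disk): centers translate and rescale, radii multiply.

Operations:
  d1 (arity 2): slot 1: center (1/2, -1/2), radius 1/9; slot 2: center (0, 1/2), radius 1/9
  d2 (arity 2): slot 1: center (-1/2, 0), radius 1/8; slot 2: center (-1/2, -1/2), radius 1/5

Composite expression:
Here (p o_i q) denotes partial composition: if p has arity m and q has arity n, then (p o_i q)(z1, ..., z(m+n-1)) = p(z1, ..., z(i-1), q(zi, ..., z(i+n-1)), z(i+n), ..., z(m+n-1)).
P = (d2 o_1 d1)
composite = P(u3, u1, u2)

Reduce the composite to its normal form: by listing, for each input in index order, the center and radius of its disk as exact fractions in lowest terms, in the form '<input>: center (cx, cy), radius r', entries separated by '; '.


u1: center (-1/2, 1/16), radius 1/72; u2: center (-1/2, -1/2), radius 1/5; u3: center (-7/16, -1/16), radius 1/72

Each u-disk chains the slot maps above it in d2; radii multiply.
input u3: applying the 2 nested substitutions gives center (-7/16, -1/16), radius 1/72
input u1: applying the 2 nested substitutions gives center (-1/2, 1/16), radius 1/72
input u2: applying the 1 nested substitution gives center (-1/2, -1/2), radius 1/5


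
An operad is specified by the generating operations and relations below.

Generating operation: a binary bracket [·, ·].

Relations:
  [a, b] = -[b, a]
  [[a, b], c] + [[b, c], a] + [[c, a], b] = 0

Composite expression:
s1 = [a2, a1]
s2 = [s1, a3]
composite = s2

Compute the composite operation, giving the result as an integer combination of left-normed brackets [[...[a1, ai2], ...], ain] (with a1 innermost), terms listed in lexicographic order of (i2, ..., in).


-[[a1, a2], a3]

Skip Jacobi rewriting: expand, keep a1-initial words, read off terms.
Composite bracket: [[a2, a1], a3]
The bracket unfolds into 4 signed words via [a, b] = ab - ba (2^2 = 4).
Keep just the words that open with a1:
  the word a1a2a3 carries sign -1 and contributes -[[a1, a2], a3]


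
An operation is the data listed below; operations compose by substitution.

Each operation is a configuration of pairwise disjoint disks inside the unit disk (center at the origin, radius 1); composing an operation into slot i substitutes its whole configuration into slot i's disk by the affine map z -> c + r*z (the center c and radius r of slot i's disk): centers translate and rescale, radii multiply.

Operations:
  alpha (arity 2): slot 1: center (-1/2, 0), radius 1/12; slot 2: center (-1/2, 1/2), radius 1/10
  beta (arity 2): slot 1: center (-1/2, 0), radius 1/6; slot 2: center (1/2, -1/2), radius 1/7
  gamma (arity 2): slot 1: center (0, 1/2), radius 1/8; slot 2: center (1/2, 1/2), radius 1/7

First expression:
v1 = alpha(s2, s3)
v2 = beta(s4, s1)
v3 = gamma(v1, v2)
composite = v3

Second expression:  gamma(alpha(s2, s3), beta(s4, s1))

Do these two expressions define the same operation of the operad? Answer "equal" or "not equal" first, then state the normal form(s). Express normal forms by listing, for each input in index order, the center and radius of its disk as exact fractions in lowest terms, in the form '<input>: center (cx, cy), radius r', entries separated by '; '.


equal: each reduces to s1: center (4/7, 3/7), radius 1/49; s2: center (-1/16, 1/2), radius 1/96; s3: center (-1/16, 9/16), radius 1/80; s4: center (3/7, 1/2), radius 1/42

In normal form, the first expression is s1: center (4/7, 3/7), radius 1/49; s2: center (-1/16, 1/2), radius 1/96; s3: center (-1/16, 9/16), radius 1/80; s4: center (3/7, 1/2), radius 1/42
In normal form, the second expression is s1: center (4/7, 3/7), radius 1/49; s2: center (-1/16, 1/2), radius 1/96; s3: center (-1/16, 9/16), radius 1/80; s4: center (3/7, 1/2), radius 1/42
Same normal form: equal.


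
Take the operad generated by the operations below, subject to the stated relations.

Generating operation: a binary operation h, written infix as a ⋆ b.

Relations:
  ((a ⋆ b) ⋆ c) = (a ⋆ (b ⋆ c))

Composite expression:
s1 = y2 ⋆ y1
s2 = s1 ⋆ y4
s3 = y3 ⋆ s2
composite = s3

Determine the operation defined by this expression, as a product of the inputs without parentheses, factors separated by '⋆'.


y3 ⋆ y2 ⋆ y1 ⋆ y4

Every regrouping of h is equal, so read the y-inputs in written order.
(y2 ⋆ y1) reduces to y2 ⋆ y1
((y2 ⋆ y1) ⋆ y4) reduces to y2 ⋆ y1 ⋆ y4
(y3 ⋆ ((y2 ⋆ y1) ⋆ y4)) reduces to y3 ⋆ y2 ⋆ y1 ⋆ y4


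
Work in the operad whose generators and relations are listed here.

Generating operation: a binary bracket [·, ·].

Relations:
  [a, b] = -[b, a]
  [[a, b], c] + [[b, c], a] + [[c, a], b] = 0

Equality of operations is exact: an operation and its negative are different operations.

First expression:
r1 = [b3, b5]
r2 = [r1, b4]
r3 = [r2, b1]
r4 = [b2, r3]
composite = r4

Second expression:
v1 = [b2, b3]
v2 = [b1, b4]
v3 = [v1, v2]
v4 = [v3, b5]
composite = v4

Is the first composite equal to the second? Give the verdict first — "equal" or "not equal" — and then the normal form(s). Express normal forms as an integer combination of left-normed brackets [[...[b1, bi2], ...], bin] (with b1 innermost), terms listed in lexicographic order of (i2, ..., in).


In normal form, the first expression is [[[[b1, b3], b5], b4], b2] - [[[[b1, b4], b3], b5], b2] + [[[[b1, b4], b5], b3], b2] - [[[[b1, b5], b3], b4], b2]
In normal form, the second expression is -[[[[b1, b4], b2], b3], b5] + [[[[b1, b4], b3], b2], b5]
The normal forms differ: not equal.

not equal; the first gives [[[[b1, b3], b5], b4], b2] - [[[[b1, b4], b3], b5], b2] + [[[[b1, b4], b5], b3], b2] - [[[[b1, b5], b3], b4], b2] and the second -[[[[b1, b4], b2], b3], b5] + [[[[b1, b4], b3], b2], b5]


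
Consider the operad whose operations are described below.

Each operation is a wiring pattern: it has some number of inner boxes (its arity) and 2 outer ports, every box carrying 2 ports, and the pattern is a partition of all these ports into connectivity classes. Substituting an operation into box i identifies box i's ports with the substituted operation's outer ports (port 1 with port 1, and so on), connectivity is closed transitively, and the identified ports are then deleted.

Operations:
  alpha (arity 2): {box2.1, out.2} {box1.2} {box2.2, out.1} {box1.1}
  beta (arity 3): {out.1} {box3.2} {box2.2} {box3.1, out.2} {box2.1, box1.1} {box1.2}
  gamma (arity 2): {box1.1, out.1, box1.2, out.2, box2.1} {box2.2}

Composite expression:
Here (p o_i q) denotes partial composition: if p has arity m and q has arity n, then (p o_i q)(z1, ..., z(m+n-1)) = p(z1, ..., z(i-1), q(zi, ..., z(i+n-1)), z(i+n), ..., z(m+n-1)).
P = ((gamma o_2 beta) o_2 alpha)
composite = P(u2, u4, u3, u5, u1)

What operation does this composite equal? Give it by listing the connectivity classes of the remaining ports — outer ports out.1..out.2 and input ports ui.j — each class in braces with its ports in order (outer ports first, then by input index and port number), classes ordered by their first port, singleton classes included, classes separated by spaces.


{out.1, out.2, u2.1, u2.2} {u1.1} {u1.2} {u3.1} {u3.2, u5.1} {u4.1} {u4.2} {u5.2}

After gluing at gamma, chains via deleted ports link the u-ports.
stage alpha: inputs (u4, u3), connectivity {out.1, u3.2} {out.2, u3.1} {u4.1} {u4.2}, out.j its boundary
stage beta: inputs (u4, u3, u5, u1), connectivity {out.1} {out.2, u1.1} {u1.2} {u3.1} {u3.2, u5.1} {u4.1} {u4.2} {u5.2}, out.j its boundary
stage gamma: inputs (u2, u4, u3, u5, u1), connectivity {out.1, out.2, u2.1, u2.2} {u1.1} {u1.2} {u3.1} {u3.2, u5.1} {u4.1} {u4.2} {u5.2}, out.j its boundary


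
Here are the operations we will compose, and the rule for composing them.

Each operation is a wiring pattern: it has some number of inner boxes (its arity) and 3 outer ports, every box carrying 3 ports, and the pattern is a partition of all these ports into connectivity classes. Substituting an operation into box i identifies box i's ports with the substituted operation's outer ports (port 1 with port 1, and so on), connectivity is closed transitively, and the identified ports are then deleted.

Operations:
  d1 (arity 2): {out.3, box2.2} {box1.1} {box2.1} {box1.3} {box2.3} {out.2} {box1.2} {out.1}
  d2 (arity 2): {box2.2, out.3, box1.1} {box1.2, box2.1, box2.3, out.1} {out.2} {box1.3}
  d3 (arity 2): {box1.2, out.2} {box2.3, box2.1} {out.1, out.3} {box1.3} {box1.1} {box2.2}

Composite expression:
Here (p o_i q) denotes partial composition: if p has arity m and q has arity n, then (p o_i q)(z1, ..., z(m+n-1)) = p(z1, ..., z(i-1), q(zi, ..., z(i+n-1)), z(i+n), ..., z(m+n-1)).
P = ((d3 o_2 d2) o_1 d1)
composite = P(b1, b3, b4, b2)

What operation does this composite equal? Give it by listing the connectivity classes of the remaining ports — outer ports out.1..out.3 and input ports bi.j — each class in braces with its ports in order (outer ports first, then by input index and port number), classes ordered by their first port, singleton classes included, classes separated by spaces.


Connectivity passes through glued d3-boundaries; trace each wire chain.
the subtree at d1 composes to {out.1} {out.2} {out.3, b3.2} {b1.1} {b1.2} {b1.3} {b3.1} {b3.3} on (b1, b3); out.j = own outer ports
the subtree at d2 composes to {out.1, b2.1, b2.3, b4.2} {out.2} {out.3, b2.2, b4.1} {b4.3} on (b4, b2); out.j = own outer ports
the subtree at d3 composes to {out.1, out.3} {out.2} {b1.1} {b1.2} {b1.3} {b2.1, b2.2, b2.3, b4.1, b4.2} {b3.1} {b3.2} {b3.3} {b4.3} on (b1, b3, b4, b2); out.j = own outer ports

{out.1, out.3} {out.2} {b1.1} {b1.2} {b1.3} {b2.1, b2.2, b2.3, b4.1, b4.2} {b3.1} {b3.2} {b3.3} {b4.3}


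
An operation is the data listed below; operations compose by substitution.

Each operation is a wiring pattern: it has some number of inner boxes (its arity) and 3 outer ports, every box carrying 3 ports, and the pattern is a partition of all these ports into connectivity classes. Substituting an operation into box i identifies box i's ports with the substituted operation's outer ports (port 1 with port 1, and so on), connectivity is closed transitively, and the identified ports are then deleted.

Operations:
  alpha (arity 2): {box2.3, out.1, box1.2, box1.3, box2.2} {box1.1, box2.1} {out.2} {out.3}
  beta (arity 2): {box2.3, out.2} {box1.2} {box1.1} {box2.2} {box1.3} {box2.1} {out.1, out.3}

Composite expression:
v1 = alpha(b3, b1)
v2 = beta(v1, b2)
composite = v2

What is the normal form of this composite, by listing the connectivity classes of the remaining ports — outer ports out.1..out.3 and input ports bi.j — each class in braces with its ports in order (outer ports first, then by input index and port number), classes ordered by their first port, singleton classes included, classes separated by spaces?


{out.1, out.3} {out.2, b2.3} {b1.1, b3.1} {b1.2, b1.3, b3.2, b3.3} {b2.1} {b2.2}

Connectivity passes through glued beta-boundaries; trace each wire chain.
stage alpha: inputs (b3, b1), connectivity {out.1, b1.2, b1.3, b3.2, b3.3} {out.2} {out.3} {b1.1, b3.1}, out.j its boundary
stage beta: inputs (b3, b1, b2), connectivity {out.1, out.3} {out.2, b2.3} {b1.1, b3.1} {b1.2, b1.3, b3.2, b3.3} {b2.1} {b2.2}, out.j its boundary


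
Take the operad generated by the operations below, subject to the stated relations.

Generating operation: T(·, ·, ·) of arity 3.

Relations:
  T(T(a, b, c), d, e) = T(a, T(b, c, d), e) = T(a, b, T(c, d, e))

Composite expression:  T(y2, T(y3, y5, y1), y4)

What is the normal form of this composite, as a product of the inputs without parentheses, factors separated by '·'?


y2 · y3 · y5 · y1 · y4

Key point: T is associative — brackets drop, the y-order remains.
T(y3, y5, y1) linearizes to y3 · y5 · y1
T(y2, T(y3, y5, y1), y4) linearizes to y2 · y3 · y5 · y1 · y4


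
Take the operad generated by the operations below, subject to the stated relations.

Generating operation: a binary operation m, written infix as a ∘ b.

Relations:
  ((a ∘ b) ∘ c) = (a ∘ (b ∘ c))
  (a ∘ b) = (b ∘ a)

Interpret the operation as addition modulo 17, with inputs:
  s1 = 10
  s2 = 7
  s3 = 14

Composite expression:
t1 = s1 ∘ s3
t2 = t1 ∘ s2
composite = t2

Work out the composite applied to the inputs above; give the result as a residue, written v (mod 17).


(s1 ∘ s3) = 7
((s1 ∘ s3) ∘ s2) = 14

14 (mod 17)


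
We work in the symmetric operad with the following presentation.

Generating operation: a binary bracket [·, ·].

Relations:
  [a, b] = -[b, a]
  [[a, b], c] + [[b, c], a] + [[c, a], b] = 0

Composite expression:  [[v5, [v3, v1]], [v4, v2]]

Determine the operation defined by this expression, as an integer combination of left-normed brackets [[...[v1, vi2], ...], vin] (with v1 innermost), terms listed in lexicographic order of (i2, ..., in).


Antisymmetry and Jacobi reduce to v1-anchored left-normed brackets.
Composite bracket: [[v5, [v3, v1]], [v4, v2]]
Full expansion: 16 signed words from ab - ba (2^4 = 16).
Coefficients come from the v1-initial words:
  word v1v3v5v2v4 has sign -1, contributing -[[[[v1, v3], v5], v2], v4]
  word v1v3v5v4v2 has sign +1, contributing +[[[[v1, v3], v5], v4], v2]

-[[[[v1, v3], v5], v2], v4] + [[[[v1, v3], v5], v4], v2]


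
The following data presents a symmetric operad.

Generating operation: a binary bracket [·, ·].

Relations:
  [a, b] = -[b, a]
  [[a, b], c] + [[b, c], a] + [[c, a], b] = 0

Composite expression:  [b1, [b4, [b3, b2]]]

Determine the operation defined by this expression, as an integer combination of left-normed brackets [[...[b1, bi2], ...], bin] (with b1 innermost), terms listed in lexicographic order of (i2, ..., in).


Left-normed coefficients sit on the b1-initial expansion words.
Composite bracket: [b1, [b4, [b3, b2]]]
Applying ab - ba throughout gives 8 signed words (2^3 = 8).
Coefficients come from the b1-initial words:
  word b1b2b3b4 has sign +1, contributing +[[[b1, b2], b3], b4]
  word b1b3b2b4 has sign -1, contributing -[[[b1, b3], b2], b4]
  word b1b4b2b3 has sign -1, contributing -[[[b1, b4], b2], b3]
  word b1b4b3b2 has sign +1, contributing +[[[b1, b4], b3], b2]

[[[b1, b2], b3], b4] - [[[b1, b3], b2], b4] - [[[b1, b4], b2], b3] + [[[b1, b4], b3], b2]


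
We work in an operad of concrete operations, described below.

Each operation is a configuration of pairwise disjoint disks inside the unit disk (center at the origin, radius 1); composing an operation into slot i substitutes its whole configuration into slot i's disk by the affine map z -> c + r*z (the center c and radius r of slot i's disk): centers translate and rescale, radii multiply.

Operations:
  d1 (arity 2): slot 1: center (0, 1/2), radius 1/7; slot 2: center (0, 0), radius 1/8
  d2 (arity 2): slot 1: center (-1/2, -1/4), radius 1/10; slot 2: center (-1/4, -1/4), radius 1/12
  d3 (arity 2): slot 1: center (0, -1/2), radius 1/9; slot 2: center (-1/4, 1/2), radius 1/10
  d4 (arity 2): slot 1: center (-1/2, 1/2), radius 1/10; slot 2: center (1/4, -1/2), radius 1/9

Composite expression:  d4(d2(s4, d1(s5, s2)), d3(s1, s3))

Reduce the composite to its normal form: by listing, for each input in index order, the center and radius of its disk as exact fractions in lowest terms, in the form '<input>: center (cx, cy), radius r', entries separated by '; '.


s1: center (1/4, -5/9), radius 1/81; s2: center (-21/40, 19/40), radius 1/960; s3: center (2/9, -4/9), radius 1/90; s4: center (-11/20, 19/40), radius 1/100; s5: center (-21/40, 23/48), radius 1/840

Below d4, radii multiply path by path; the s-disk centers shift.
s4: after 2 affine steps, its disk has center (-11/20, 19/40), radius 1/100
s5: after 3 affine steps, its disk has center (-21/40, 23/48), radius 1/840
s2: after 3 affine steps, its disk has center (-21/40, 19/40), radius 1/960
s1: after 2 affine steps, its disk has center (1/4, -5/9), radius 1/81
s3: after 2 affine steps, its disk has center (2/9, -4/9), radius 1/90
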